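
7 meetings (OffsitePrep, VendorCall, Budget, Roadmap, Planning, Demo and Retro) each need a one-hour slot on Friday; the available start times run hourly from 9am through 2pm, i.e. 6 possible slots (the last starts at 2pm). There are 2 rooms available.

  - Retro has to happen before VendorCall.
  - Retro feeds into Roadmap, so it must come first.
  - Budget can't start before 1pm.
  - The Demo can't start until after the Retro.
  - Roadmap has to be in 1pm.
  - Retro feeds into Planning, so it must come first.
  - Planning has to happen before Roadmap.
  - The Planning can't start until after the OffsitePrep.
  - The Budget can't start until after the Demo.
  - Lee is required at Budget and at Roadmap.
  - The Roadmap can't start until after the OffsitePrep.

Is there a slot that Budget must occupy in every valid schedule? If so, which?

2pm

Budget's window is 1pm–2pm.
Roadmap is fixed at 1pm, and Budget can't share a slot with Roadmap.
So Budget must be 2pm.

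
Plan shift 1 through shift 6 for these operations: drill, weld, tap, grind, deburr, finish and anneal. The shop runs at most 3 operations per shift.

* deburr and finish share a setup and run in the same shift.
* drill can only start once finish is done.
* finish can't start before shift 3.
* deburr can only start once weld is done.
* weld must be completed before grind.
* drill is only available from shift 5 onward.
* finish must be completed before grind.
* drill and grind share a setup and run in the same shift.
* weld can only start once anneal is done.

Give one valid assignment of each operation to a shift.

finish=shift 3; grind=shift 5; drill=shift 5; deburr=shift 3; tap=shift 1; weld=shift 2; anneal=shift 1

Checking: weld(shift 2) before grind(shift 5); finish(shift 3) before grind(shift 5); anneal(shift 1) before weld(shift 2); weld(shift 2) before deburr(shift 3); finish(shift 3) before drill(shift 5); drill = grind = shift 5; deburr = finish = shift 3; drill=shift 5 in [shift 5,shift 6]; finish=shift 3 in [shift 3,shift 6]; max 2 per shift (cap 3).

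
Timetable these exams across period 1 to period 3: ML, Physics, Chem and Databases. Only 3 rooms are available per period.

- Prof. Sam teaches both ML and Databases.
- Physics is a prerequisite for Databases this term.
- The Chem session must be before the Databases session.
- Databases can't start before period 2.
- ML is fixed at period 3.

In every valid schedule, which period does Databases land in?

Databases's window is period 2–period 3.
ML is fixed at period 3, and Databases can't share a period with ML.
So Databases must be period 2.

period 2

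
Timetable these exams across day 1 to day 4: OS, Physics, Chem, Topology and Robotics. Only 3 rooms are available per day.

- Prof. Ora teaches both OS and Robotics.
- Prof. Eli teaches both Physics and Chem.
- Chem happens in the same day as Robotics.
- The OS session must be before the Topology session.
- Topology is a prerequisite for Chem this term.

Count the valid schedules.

12

Splitting on OS: it can be day 1 (9), day 2 (3). Listing each branch's schedules as (Physics, Chem, Topology, Robotics) by day number:
OS=day 1: (1,3,2,3) (1,4,2,4) (1,4,3,4) (2,3,2,3) (2,4,2,4) (2,4,3,4) (3,4,2,4) (3,4,3,4) (4,3,2,3) — 9.
OS=day 2: (1,4,3,4) (2,4,3,4) (3,4,3,4) — 3.
Summing: 9 + 3 = 12.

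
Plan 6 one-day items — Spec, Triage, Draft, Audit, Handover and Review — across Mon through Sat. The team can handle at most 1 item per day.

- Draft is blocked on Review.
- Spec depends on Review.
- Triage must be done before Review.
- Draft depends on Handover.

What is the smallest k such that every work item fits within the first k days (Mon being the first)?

6

The precedence chain requires at least 3 distinct days.
With at most 1 per day and 6 work items, at least 6 days are needed.
6 works (last occupied day: Sat): for example Handover -> Wed, Audit -> Sat, Review -> Tue, Spec -> Fri, Triage -> Mon, Draft -> Thu.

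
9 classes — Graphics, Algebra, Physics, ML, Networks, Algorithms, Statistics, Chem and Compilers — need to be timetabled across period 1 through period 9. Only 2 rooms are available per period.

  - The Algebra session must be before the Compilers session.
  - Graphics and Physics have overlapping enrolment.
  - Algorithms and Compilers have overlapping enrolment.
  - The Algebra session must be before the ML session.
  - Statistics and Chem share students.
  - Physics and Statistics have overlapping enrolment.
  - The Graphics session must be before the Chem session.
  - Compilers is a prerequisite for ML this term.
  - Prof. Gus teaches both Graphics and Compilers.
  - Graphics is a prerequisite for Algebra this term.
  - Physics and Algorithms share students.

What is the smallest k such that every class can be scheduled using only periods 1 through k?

The precedence chain requires at least 4 distinct periods.
With at most 2 per period and 9 classes, at least 5 periods are needed.
5 works (last occupied period: period 5): for example Graphics -> period 1; Compilers -> period 3; Chem -> period 2; ML -> period 4; Physics -> period 3; Algorithms -> period 4; Networks -> period 1; Algebra -> period 2; Statistics -> period 5.

5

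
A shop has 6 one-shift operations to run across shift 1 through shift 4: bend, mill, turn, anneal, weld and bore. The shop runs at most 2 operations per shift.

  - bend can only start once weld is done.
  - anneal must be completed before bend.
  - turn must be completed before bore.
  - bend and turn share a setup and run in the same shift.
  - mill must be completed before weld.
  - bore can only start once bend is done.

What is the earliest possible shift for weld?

shift 2

Precedence pushes weld to at least shift 2; downstream work caps weld at shift 2.
weld at shift 2 is achievable: bend in shift 3; anneal in shift 1; turn in shift 3; weld in shift 2; bore in shift 4; mill in shift 1.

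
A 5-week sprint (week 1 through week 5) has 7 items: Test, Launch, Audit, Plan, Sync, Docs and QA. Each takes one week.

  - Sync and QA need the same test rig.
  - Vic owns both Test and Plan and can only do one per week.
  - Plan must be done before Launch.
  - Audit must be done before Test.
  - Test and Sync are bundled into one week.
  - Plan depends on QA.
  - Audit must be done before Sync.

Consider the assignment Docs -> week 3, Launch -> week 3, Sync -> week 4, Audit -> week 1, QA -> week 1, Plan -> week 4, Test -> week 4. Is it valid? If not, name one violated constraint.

Sync and QA need the same test rig — holds.
Audit must be done before Sync — holds.
Audit must be done before Test — holds.
Plan depends on QA — holds.
Test and Sync are bundled into one week — holds.
Vic owns both Test and Plan and can only do one per week — violated.
Plan must be done before Launch — violated.

No — it violates: Plan must be done before Launch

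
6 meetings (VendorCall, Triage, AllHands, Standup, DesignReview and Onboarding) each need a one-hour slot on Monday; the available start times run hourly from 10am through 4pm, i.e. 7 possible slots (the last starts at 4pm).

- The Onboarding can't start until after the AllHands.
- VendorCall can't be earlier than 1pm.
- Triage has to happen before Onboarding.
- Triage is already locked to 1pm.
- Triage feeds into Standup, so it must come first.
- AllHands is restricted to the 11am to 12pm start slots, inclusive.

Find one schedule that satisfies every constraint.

Triage=1pm; Standup=2pm; VendorCall=1pm; Onboarding=2pm; AllHands=11am; DesignReview=10am

Checking: AllHands(11am) before Onboarding(2pm); Triage(1pm) before Onboarding(2pm); Triage(1pm) before Standup(2pm); Triage=1pm in [1pm,1pm]; VendorCall=1pm in [1pm,4pm]; AllHands=11am in [11am,12pm].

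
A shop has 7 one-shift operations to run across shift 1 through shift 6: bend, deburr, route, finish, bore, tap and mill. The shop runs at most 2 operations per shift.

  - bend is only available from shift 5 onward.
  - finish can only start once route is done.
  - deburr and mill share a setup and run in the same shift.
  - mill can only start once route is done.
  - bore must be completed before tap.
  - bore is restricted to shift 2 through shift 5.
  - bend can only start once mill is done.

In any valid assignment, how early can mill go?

shift 2

Precedence pushes mill to at least shift 2; downstream work caps mill at shift 5.
mill at shift 2 is achievable: bore -> shift 3; tap -> shift 4; finish -> shift 3; route -> shift 1; deburr -> shift 2; mill -> shift 2; bend -> shift 5.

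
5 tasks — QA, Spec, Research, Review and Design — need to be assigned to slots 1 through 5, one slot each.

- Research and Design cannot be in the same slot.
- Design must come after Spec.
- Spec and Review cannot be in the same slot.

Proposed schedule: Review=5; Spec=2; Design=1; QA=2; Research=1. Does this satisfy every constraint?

Spec and Review cannot be in the same slot — holds.
Research and Design cannot be in the same slot — violated.
Design must come after Spec — violated.

No — it violates: Design must come after Spec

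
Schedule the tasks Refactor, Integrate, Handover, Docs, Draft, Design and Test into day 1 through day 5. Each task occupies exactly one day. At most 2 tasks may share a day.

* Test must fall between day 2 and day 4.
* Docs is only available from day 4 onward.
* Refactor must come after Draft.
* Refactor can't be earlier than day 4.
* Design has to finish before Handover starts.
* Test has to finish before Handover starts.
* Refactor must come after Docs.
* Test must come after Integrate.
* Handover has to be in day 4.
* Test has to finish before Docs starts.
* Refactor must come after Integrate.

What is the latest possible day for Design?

Downstream work caps Design at day 3.
Design at day 3 is achievable: Draft -> day 1; Handover -> day 4; Test -> day 2; Refactor -> day 5; Design -> day 3; Integrate -> day 1; Docs -> day 4.

day 3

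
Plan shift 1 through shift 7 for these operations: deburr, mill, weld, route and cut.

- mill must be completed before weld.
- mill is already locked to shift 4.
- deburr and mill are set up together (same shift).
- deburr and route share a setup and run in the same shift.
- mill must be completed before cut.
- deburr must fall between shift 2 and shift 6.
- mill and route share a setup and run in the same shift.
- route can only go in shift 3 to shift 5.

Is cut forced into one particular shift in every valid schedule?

cut can be shift 5 (e.g. cut in shift 5; weld in shift 5; route in shift 4; deburr in shift 4; mill in shift 4) or shift 6 (e.g. mill -> shift 4, route -> shift 4, deburr -> shift 4, cut -> shift 6, weld -> shift 5).

No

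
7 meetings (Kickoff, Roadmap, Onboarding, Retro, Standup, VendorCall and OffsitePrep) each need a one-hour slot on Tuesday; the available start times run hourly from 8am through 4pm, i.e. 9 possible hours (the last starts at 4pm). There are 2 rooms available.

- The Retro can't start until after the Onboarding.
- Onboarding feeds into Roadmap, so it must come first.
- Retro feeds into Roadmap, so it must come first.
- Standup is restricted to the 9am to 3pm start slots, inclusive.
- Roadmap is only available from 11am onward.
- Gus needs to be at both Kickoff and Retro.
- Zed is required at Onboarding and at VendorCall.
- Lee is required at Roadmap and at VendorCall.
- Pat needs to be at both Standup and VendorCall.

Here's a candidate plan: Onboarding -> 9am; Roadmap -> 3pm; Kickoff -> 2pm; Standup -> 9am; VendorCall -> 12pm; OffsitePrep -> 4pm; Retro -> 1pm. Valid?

Yes, all constraints hold

The Retro can't start until after the Onboarding — holds.
Zed is required at Onboarding and at VendorCall — holds.
Lee is required at Roadmap and at VendorCall — holds.
Retro feeds into Roadmap, so it must come first — holds.
Standup is restricted to the 9am to 3pm start slots, inclusive — holds.
There are 2 rooms available — holds.
Onboarding feeds into Roadmap, so it must come first — holds.
Roadmap is only available from 11am onward — holds.
Pat needs to be at both Standup and VendorCall — holds.
Gus needs to be at both Kickoff and Retro — holds.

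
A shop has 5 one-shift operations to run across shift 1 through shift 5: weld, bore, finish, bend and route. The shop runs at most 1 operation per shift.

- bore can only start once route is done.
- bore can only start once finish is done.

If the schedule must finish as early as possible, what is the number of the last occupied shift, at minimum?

The precedence chain requires at least 2 distinct shifts.
With at most 1 per shift and 5 operations, at least 5 shifts are needed.
5 works (last occupied shift: shift 5): for example bend=shift 5; finish=shift 1; route=shift 2; bore=shift 3; weld=shift 4.

shift 5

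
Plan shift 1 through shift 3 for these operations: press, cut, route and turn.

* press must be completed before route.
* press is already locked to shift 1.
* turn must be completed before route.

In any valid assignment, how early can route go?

Precedence pushes route to at least shift 2.
route at shift 2 is achievable: press -> shift 1, route -> shift 2, cut -> shift 1, turn -> shift 1.

shift 2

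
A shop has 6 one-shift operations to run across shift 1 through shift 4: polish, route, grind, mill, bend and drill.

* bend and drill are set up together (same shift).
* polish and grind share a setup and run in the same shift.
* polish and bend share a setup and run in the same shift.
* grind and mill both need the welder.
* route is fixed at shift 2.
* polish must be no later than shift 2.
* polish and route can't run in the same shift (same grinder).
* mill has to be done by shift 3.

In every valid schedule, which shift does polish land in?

shift 1

polish's window is shift 1–shift 2.
route is fixed at shift 2, and polish can't share a shift with route.
So polish must be shift 1.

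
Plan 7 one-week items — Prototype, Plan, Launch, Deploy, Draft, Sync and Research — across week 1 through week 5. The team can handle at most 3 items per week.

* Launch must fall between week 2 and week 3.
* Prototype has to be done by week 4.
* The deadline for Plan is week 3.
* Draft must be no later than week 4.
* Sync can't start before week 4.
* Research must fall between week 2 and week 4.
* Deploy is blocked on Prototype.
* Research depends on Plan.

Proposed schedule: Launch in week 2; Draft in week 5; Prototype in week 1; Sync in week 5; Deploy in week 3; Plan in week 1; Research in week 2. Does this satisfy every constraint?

No — it violates: Draft must be no later than week 4

The deadline for Plan is week 3 — holds.
Launch must fall between week 2 and week 3 — holds.
Draft must be no later than week 4 — violated.
Research depends on Plan — holds.
Prototype has to be done by week 4 — holds.
Sync can't start before week 4 — holds.
Research must fall between week 2 and week 4 — holds.
Deploy is blocked on Prototype — holds.
The team can handle at most 3 items per week — holds.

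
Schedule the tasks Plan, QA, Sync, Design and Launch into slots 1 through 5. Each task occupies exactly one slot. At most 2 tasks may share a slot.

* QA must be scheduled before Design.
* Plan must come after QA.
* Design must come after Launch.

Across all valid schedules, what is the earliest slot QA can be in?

Downstream work caps QA at 4.
QA at 1 is achievable: Plan -> 2; Design -> 2; QA -> 1; Sync -> 3; Launch -> 1.

1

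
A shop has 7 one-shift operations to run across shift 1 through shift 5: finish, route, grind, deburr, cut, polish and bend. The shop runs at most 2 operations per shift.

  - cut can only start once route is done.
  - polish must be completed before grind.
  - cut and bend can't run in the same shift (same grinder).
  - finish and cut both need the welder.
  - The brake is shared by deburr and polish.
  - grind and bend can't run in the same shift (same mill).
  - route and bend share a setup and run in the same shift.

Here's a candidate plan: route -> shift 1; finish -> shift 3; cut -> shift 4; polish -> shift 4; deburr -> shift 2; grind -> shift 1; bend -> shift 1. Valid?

Invalid. The shop runs at most 2 operations per shift.

The shop runs at most 2 operations per shift — violated.
finish and cut both need the welder — holds.
grind and bend can't run in the same shift (same mill) — violated.
route and bend share a setup and run in the same shift — holds.
The brake is shared by deburr and polish — holds.
cut and bend can't run in the same shift (same grinder) — holds.
cut can only start once route is done — holds.
polish must be completed before grind — violated.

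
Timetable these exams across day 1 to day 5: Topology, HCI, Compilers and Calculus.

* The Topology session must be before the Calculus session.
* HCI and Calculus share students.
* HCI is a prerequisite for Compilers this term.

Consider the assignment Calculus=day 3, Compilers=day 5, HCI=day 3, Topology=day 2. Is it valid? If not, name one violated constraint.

Invalid. HCI and Calculus share students.

HCI is a prerequisite for Compilers this term — holds.
The Topology session must be before the Calculus session — holds.
HCI and Calculus share students — violated.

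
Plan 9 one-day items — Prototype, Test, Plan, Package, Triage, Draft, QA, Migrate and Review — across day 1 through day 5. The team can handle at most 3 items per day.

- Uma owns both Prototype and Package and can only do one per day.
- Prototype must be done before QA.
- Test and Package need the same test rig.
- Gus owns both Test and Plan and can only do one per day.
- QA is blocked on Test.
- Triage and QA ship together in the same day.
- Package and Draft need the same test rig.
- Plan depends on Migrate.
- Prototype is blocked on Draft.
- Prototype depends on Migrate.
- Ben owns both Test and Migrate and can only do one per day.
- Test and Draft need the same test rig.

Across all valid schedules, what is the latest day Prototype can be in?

Precedence pushes Prototype to at least day 2; downstream work caps Prototype at day 4.
Prototype at day 4 is achievable: Triage=day 5; Draft=day 1; QA=day 5; Prototype=day 4; Package=day 3; Migrate=day 1; Plan=day 3; Test=day 2; Review=day 1.

day 4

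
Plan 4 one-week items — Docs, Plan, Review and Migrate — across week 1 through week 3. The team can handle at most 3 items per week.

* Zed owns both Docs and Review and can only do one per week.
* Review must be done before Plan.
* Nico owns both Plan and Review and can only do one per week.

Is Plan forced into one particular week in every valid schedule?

No

Plan can be week 2 (e.g. Plan -> week 2; Migrate -> week 1; Docs -> week 2; Review -> week 1) or week 3 (e.g. Docs -> week 2; Plan -> week 3; Review -> week 1; Migrate -> week 1).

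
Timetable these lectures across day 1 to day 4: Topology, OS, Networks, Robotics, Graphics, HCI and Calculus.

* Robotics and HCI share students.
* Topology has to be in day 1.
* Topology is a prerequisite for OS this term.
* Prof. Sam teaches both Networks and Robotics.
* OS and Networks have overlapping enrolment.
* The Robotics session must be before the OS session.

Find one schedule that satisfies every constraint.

Graphics=day 1; OS=day 2; Calculus=day 1; HCI=day 2; Networks=day 3; Topology=day 1; Robotics=day 1

Checking: Topology(day 1) before OS(day 2); Robotics(day 1) before OS(day 2); Robotics(day 1) != HCI(day 2); Networks(day 3) != Robotics(day 1); OS(day 2) != Networks(day 3); Topology=day 1 in [day 1,day 1].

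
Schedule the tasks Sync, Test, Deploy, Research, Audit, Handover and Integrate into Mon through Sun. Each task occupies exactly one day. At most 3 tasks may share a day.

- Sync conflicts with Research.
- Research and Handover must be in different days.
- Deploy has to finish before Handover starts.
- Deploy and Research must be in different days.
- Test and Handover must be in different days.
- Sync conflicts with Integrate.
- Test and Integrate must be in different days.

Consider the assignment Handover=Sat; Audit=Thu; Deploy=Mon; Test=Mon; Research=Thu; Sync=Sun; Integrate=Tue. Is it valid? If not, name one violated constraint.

Yes

Deploy has to finish before Handover starts — holds.
Sync conflicts with Integrate — holds.
Sync conflicts with Research — holds.
Deploy and Research must be in different days — holds.
Research and Handover must be in different days — holds.
Test and Integrate must be in different days — holds.
At most 3 tasks may share a day — holds.
Test and Handover must be in different days — holds.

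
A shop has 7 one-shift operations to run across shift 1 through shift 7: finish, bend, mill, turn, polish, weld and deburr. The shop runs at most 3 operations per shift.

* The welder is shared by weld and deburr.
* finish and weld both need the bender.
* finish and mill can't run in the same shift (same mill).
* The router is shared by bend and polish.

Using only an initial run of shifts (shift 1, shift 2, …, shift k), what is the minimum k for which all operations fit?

With at most 3 per shift and 7 operations, at least 3 shifts are needed.
3 works (last occupied shift: shift 3): for example deburr -> shift 3; mill -> shift 2; finish -> shift 1; turn -> shift 1; weld -> shift 2; polish -> shift 2; bend -> shift 1.

3 shifts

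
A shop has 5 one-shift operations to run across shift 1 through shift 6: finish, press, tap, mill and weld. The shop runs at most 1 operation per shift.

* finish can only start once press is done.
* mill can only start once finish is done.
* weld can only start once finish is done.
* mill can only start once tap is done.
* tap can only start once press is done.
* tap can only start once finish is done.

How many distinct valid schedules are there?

Splitting on finish: it can be shift 2 (12), shift 3 (6). Listing each branch's schedules as (press, tap, mill, weld) by shift number:
finish=shift 2: (1,3,4,5) (1,3,4,6) (1,3,5,4) (1,3,5,6) (1,3,6,4) (1,3,6,5) (1,4,5,3) (1,4,5,6) (1,4,6,3) (1,4,6,5) (1,5,6,3) (1,5,6,4) — 12.
finish=shift 3: (1,4,5,6) (1,4,6,5) (1,5,6,4) (2,4,5,6) (2,4,6,5) (2,5,6,4) — 6.
Summing: 12 + 6 = 18.

18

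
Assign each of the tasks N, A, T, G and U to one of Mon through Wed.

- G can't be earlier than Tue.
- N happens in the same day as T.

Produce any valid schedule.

T -> Mon; U -> Mon; A -> Mon; G -> Tue; N -> Mon

Checking: N = T = Mon; G=Tue in [Tue,Wed].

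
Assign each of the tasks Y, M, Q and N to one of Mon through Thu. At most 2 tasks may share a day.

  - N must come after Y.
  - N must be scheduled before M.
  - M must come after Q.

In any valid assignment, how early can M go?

Precedence pushes M to at least Wed.
M at Wed is achievable: M in Wed, Y in Mon, N in Tue, Q in Mon.

Wed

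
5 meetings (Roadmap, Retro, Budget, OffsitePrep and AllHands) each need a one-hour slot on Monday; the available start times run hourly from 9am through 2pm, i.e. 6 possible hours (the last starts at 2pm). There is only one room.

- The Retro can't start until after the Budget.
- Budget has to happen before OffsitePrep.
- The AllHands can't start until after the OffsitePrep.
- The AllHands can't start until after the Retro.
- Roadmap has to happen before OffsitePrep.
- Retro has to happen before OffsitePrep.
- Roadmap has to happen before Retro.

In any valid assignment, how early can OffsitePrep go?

12pm

Precedence pushes OffsitePrep to at least 11am; downstream work caps OffsitePrep at 1pm.
OffsitePrep at 12pm is achievable: Retro in 11am, Budget in 10am, OffsitePrep in 12pm, AllHands in 1pm, Roadmap in 9am.
Nothing earlier works — the capacity limit rule out every hour before 12pm.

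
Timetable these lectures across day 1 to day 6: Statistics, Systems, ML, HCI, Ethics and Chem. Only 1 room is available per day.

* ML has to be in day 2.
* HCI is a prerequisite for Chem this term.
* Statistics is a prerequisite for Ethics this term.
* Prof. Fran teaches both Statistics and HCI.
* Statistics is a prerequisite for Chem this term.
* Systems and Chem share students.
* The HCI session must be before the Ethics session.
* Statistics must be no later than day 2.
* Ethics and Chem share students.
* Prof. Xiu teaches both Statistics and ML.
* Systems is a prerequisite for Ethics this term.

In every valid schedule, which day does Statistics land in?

day 1

Statistics's window is day 1–day 2.
ML is fixed at day 2, and Statistics can't share a day with ML.
So Statistics must be day 1.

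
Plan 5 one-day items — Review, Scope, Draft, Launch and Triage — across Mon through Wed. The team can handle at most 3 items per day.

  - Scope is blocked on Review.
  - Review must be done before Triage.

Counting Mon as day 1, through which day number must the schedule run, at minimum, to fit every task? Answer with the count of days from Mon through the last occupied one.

2

The precedence chain requires at least 2 distinct days.
With at most 3 per day and 5 tasks, at least 2 days are needed.
2 works (last occupied day: Tue): for example Review -> Mon, Launch -> Mon, Scope -> Tue, Triage -> Tue, Draft -> Mon.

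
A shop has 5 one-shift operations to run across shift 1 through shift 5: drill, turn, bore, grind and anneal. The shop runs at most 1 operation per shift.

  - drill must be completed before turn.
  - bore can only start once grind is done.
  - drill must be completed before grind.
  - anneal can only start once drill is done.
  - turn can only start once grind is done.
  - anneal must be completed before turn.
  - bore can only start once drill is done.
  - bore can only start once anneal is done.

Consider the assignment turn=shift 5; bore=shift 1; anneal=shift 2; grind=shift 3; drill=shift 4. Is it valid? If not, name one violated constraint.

No — it violates: bore can only start once drill is done

anneal can only start once drill is done — violated.
The shop runs at most 1 operation per shift — holds.
turn can only start once grind is done — holds.
drill must be completed before grind — violated.
bore can only start once grind is done — violated.
drill must be completed before turn — holds.
bore can only start once drill is done — violated.
anneal must be completed before turn — holds.
bore can only start once anneal is done — violated.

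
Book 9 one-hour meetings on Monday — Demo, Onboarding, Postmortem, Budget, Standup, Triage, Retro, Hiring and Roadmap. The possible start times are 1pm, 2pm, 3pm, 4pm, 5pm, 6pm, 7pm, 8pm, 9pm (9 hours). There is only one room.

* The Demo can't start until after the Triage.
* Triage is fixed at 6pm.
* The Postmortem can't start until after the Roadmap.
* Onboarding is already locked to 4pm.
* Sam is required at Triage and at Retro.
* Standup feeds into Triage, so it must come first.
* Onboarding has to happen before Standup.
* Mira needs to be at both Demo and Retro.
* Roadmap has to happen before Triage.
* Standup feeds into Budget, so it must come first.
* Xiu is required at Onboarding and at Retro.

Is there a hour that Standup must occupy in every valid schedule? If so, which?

Onboarding is fixed at 4pm and must come before Standup, so Standup is at least 5pm.
Triage is fixed at 6pm and must come after Standup, so Standup is at most 5pm.
So Standup must be 5pm.

5pm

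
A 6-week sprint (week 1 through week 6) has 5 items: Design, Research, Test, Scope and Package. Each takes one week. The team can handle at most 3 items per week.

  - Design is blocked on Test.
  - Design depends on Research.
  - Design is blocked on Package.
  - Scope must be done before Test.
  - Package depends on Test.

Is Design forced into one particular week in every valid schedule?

No

Design can be week 4 (e.g. Package in week 3; Test in week 2; Research in week 1; Scope in week 1; Design in week 4) or week 5 (e.g. Research=week 1; Package=week 3; Scope=week 1; Design=week 5; Test=week 2).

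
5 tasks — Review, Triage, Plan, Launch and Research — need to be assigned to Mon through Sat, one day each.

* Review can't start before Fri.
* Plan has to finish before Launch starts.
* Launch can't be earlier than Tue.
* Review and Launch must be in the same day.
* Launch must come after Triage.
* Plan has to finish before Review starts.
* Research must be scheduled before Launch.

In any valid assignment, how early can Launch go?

Launch is available from Tue; Launch must be in the same day as Review, which can't be before Fri, so Launch is at least Fri.
Launch at Fri is achievable: Triage in Mon; Research in Mon; Plan in Mon; Launch in Fri; Review in Fri.

Fri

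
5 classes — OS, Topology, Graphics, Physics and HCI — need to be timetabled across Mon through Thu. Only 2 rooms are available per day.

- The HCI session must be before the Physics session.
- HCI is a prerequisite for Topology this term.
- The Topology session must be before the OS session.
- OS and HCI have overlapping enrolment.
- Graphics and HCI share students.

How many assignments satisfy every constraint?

25

Splitting on OS: it can be Wed (7), Thu (18). Listing each branch's schedules as (Topology, Graphics, Physics, HCI):
OS=Wed: (Tue,Tue,Wed,Mon) (Tue,Tue,Thu,Mon) (Tue,Wed,Tue,Mon) (Tue,Wed,Thu,Mon) (Tue,Thu,Tue,Mon) (Tue,Thu,Wed,Mon) (Tue,Thu,Thu,Mon) — 7.
OS=Thu: (Tue,Tue,Wed,Mon) (Tue,Tue,Thu,Mon) (Tue,Wed,Tue,Mon) (Tue,Wed,Wed,Mon) (Tue,Wed,Thu,Mon) (Tue,Thu,Tue,Mon) (Tue,Thu,Wed,Mon) (Wed,Mon,Wed,Tue) (Wed,Mon,Thu,Tue) (Wed,Tue,Tue,Mon) (Wed,Tue,Wed,Mon) (Wed,Tue,Thu,Mon) (Wed,Wed,Tue,Mon) (Wed,Wed,Thu,Mon) (Wed,Wed,Thu,Tue) (Wed,Thu,Tue,Mon) (Wed,Thu,Wed,Mon) (Wed,Thu,Wed,Tue) — 18.
Summing: 7 + 18 = 25.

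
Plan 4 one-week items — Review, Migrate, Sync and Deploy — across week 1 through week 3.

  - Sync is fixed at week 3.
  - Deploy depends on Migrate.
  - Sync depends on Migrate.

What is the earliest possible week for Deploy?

Precedence pushes Deploy to at least week 2.
Deploy at week 2 is achievable: Deploy -> week 2; Review -> week 1; Sync -> week 3; Migrate -> week 1.

week 2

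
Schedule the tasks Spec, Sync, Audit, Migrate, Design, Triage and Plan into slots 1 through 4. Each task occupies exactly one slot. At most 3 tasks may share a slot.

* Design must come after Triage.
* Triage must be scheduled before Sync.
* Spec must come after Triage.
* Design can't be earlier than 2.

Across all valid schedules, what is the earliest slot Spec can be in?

2

Precedence pushes Spec to at least 2.
Spec at 2 is achievable: Design -> 2, Spec -> 2, Plan -> 3, Sync -> 2, Triage -> 1, Migrate -> 1, Audit -> 1.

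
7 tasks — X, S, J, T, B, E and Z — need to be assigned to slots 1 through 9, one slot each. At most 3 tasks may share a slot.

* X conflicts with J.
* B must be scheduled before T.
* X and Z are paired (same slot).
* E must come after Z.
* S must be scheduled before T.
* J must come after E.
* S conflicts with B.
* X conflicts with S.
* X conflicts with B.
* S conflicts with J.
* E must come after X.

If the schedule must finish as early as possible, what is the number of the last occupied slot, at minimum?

slot 4

The precedence chain requires at least 3 distinct slots.
With at most 3 per slot and 7 tasks, at least 3 slots are needed.
Could 3 slots be enough, i.e. nothing placed later than 3? No: T must come after S (at 1 or later) → {2, 3}; S must come before T (at 3 or earlier) → {1, 2}; J must come after E (at 1 or later) → {2, 3}; E must come before J (at 3 or earlier) → {1, 2}; B must come before T (at 3 or earlier) → {1, 2}; E must come after Z (at 1 or later) → {2}; X must come before E (at 2 or earlier) → {1}; B can't share with X (1) → {2}; S can't share with X (1) → {2}; B can't share with S (2) → nothing is left.
So 3 slots is not enough.
4 works (last occupied slot: 4): for example T=4; J=3; X=1; B=3; S=2; E=2; Z=1.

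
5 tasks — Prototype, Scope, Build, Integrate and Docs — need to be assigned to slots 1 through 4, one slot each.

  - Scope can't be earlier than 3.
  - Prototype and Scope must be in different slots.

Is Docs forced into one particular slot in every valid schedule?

No

Docs can be 1 (e.g. Prototype in 1; Scope in 3; Integrate in 1; Build in 1; Docs in 1) or 2 (e.g. Integrate -> 1; Scope -> 3; Docs -> 2; Build -> 1; Prototype -> 1).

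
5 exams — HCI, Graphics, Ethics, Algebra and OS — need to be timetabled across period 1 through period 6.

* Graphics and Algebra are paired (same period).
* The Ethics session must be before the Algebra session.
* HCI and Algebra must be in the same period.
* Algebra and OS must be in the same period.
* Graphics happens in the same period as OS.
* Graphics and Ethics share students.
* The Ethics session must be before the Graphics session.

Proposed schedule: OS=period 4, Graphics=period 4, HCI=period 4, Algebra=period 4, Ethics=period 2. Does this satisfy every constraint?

Yes, all constraints hold

The Ethics session must be before the Algebra session — holds.
Graphics happens in the same period as OS — holds.
Graphics and Ethics share students — holds.
The Ethics session must be before the Graphics session — holds.
Graphics and Algebra are paired (same period) — holds.
HCI and Algebra must be in the same period — holds.
Algebra and OS must be in the same period — holds.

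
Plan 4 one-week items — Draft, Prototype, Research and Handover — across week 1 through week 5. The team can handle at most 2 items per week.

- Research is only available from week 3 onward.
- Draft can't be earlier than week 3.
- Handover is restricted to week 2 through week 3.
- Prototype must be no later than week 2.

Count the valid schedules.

Splitting on Draft: it can be week 3 (10), week 4 (12), week 5 (12). Listing each branch's schedules as (Prototype, Research, Handover) by week number:
Draft=week 3: (1,3,2) (1,4,2) (1,4,3) (1,5,2) (1,5,3) (2,3,2) (2,4,2) (2,4,3) (2,5,2) (2,5,3) — 10.
Draft=week 4: (1,3,2) (1,3,3) (1,4,2) (1,4,3) (1,5,2) (1,5,3) (2,3,2) (2,3,3) (2,4,2) (2,4,3) (2,5,2) (2,5,3) — 12.
Draft=week 5: (1,3,2) (1,3,3) (1,4,2) (1,4,3) (1,5,2) (1,5,3) (2,3,2) (2,3,3) (2,4,2) (2,4,3) (2,5,2) (2,5,3) — 12.
Summing: 10 + 12 + 12 = 34.

34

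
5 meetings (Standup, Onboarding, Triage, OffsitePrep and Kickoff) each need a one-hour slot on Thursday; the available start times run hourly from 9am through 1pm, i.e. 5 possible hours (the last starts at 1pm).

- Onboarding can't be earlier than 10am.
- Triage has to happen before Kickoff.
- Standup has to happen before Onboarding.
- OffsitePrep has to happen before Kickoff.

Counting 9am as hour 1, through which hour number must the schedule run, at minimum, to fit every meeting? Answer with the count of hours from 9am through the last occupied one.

2

The precedence chain requires at least 2 distinct hours.
2 works (last occupied hour: 10am): for example OffsitePrep -> 9am; Standup -> 9am; Onboarding -> 10am; Triage -> 9am; Kickoff -> 10am.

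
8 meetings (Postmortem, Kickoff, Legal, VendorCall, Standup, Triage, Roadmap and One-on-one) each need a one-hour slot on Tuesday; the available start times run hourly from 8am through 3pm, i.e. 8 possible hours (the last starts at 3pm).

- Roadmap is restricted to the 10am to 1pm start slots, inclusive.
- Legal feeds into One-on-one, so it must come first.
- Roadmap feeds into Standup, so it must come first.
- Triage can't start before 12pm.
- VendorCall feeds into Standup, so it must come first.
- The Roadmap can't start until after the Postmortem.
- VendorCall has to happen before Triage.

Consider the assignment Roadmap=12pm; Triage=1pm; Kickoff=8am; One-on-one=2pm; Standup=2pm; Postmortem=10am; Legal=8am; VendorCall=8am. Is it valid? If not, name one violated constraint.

Yes, all constraints hold

VendorCall feeds into Standup, so it must come first — holds.
The Roadmap can't start until after the Postmortem — holds.
Roadmap feeds into Standup, so it must come first — holds.
VendorCall has to happen before Triage — holds.
Legal feeds into One-on-one, so it must come first — holds.
Roadmap is restricted to the 10am to 1pm start slots, inclusive — holds.
Triage can't start before 12pm — holds.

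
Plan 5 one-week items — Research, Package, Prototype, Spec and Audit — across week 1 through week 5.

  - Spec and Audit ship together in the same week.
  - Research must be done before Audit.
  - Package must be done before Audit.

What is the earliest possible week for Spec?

week 2

Spec must be in the same week as Audit, which can't be before week 2, so Spec is at least week 2.
Spec at week 2 is achievable: Package in week 1; Prototype in week 1; Spec in week 2; Research in week 1; Audit in week 2.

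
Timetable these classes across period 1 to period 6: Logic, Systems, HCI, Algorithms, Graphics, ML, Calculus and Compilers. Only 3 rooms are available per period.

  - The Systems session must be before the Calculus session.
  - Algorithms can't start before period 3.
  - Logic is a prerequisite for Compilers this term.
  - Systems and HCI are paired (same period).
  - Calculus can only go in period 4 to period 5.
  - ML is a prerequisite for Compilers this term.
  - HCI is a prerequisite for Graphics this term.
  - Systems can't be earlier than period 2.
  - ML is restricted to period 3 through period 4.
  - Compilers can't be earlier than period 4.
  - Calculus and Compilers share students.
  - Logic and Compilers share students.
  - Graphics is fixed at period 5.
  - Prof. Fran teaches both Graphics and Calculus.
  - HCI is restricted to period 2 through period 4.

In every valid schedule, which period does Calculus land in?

Calculus's window is period 4–period 5.
Graphics is fixed at period 5, and Calculus can't share a period with Graphics.
So Calculus must be period 4.

period 4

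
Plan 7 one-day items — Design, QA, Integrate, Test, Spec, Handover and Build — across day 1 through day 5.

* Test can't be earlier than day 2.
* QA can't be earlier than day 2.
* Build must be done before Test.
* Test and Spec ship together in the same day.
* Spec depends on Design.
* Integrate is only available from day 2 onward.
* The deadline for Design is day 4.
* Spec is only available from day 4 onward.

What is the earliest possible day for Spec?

Spec is available from day 4.
Spec at day 4 is achievable: Design -> day 1, Spec -> day 4, Integrate -> day 2, Build -> day 1, Handover -> day 1, Test -> day 4, QA -> day 2.

day 4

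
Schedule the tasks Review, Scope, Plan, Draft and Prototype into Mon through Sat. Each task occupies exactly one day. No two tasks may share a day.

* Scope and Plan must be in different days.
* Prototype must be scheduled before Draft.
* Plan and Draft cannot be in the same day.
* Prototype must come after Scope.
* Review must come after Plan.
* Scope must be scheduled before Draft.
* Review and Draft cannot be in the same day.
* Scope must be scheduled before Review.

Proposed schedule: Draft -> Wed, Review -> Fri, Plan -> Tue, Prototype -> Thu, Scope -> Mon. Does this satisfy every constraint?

No. Prototype must be scheduled before Draft is not satisfied.

No two tasks may share a day — holds.
Review must come after Plan — holds.
Prototype must be scheduled before Draft — violated.
Prototype must come after Scope — holds.
Scope and Plan must be in different days — holds.
Review and Draft cannot be in the same day — holds.
Scope must be scheduled before Review — holds.
Plan and Draft cannot be in the same day — holds.
Scope must be scheduled before Draft — holds.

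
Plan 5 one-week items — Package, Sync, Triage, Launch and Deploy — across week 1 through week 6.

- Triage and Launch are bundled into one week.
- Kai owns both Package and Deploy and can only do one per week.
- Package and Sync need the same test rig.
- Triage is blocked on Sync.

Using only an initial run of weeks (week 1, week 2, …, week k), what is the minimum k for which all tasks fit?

2 weeks

The precedence chain requires at least 2 distinct weeks.
2 works (last occupied week: week 2): for example Deploy in week 1, Sync in week 1, Triage in week 2, Launch in week 2, Package in week 2.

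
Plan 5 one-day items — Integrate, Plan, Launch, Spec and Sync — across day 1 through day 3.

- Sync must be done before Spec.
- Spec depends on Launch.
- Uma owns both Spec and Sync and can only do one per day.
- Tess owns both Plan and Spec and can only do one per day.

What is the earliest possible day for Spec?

Precedence pushes Spec to at least day 2.
Spec at day 2 is achievable: Launch=day 1; Integrate=day 1; Sync=day 1; Plan=day 1; Spec=day 2.

day 2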